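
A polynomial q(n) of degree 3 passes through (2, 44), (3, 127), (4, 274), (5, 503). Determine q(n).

q(n) = 3n^3 + 5n^2 + n - 2

Write q(n) = an^3 + bn^2 + cn + d. Substituting each data point gives a linear system:
  8a + 4b + 2c + d = 44
  27a + 9b + 3c + d = 127
  64a + 16b + 4c + d = 274
  125a + 25b + 5c + d = 503
Solving the system yields a = 3, b = 5, c = 1, d = -2.
So q(n) = 3n^3 + 5n^2 + n - 2.
Check: q(3) = 127. ✓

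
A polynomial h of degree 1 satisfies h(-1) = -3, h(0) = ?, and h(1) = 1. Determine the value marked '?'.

On equispaced nodes a degree-1 polynomial has vanishing second forward difference, so
  h(-1) - 2·h(0) + h(1) = 0.
Substituting the known values and solving for h(0):
  -2·h(0) = 2
  h(0) = -1.

-1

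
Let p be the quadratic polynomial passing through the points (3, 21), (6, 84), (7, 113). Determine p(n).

p(n) = 2n^2 + 3n - 6

Using the Lagrange interpolation formula with nodes 3, 6, 7:
  L_0(n) = (n - 6)(n - 7) / 12
  L_1(n) = (n - 3)(n - 7) / -3
  L_2(n) = (n - 3)(n - 6) / 4
Then p(n) = 21·L_0(n) + 84·L_1(n) + 113·L_2(n).
Expanding and collecting terms gives p(n) = 2n^2 + 3n - 6.
Check: p(6) = 84. ✓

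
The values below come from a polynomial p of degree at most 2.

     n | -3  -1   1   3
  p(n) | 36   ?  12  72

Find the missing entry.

On equispaced nodes a degree-2 polynomial has vanishing third forward difference, so
  - p(-3) + 3·p(-1) - 3·p(1) + p(3) = 0.
Substituting the known values and solving for p(-1):
  3·p(-1) = 0
  p(-1) = 0.

0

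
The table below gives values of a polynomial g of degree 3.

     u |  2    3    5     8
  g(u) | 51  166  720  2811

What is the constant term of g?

-5

Write g(u) = au^3 + bu^2 + cu + d. Substituting each data point gives a linear system:
  8a + 4b + 2c + d = 51
  27a + 9b + 3c + d = 166
  125a + 25b + 5c + d = 720
  512a + 64b + 8c + d = 2811
Solving the system yields a = 5, b = 4, c = 0, d = -5.
So g(u) = 5u³ + 4u² - 5.
The constant term is -5.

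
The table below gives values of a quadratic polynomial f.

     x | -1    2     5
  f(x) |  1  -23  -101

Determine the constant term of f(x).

-1

Write f(x) = ax^2 + bx + c. Substituting each data point gives a linear system:
  a - b + c = 1
  4a + 2b + c = -23
  25a + 5b + c = -101
Solving the system yields a = -3, b = -5, c = -1.
So f(x) = -3x² - 5x - 1.
The constant term is -1.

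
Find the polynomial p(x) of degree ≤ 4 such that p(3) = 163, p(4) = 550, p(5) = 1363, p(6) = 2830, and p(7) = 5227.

p(x) = 2x^4 + 2x^3 - 5x^2 - 2x - 2

Write p(x) = ax^4 + bx^3 + cx^2 + dx + e. Substituting each data point gives a linear system:
  81a + 27b + 9c + 3d + e = 163
  256a + 64b + 16c + 4d + e = 550
  625a + 125b + 25c + 5d + e = 1363
  1296a + 216b + 36c + 6d + e = 2830
  2401a + 343b + 49c + 7d + e = 5227
Solving the system yields a = 2, b = 2, c = -5, d = -2, e = -2.
So p(x) = 2x^4 + 2x^3 - 5x^2 - 2x - 2.
Check: p(6) = 2830. ✓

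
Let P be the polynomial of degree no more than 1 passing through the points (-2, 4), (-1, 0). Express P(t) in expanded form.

Using the Lagrange interpolation formula with nodes -2, -1:
  L_0(t) = (t + 1) / -1
  L_1(t) = (t + 2) / 1
Then P(t) = 4·L_0(t) + 0·L_1(t).
Expanding and collecting terms gives P(t) = -4t - 4.
Check: P(-2) = 4. ✓

P(t) = -4t - 4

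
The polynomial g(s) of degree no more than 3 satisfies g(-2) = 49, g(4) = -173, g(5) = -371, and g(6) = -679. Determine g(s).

g(s) = -4s^3 + 5s^2 + s - 1

Using the Lagrange interpolation formula with nodes -2, 4, 5, 6:
  L_0(s) = (s - 4)(s - 5)(s - 6) / -336
  L_1(s) = (s + 2)(s - 5)(s - 6) / 12
  L_2(s) = (s + 2)(s - 4)(s - 6) / -7
  L_3(s) = (s + 2)(s - 4)(s - 5) / 16
Then g(s) = 49·L_0(s) - 173·L_1(s) - 371·L_2(s) - 679·L_3(s).
Expanding and collecting terms gives g(s) = -4s^3 + 5s^2 + s - 1.
Check: g(-2) = 49. ✓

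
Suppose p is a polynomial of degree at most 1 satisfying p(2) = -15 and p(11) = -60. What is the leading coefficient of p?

Write p(u) = au + b. Substituting each data point gives a linear system:
  2a + b = -15
  11a + b = -60
Solving the system yields a = -5, b = -5.
So p(u) = -5u - 5.
The leading coefficient is -5.

-5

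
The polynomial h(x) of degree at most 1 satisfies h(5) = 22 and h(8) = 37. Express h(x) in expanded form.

Write h(x) = ax + b. Substituting each data point gives a linear system:
  5a + b = 22
  8a + b = 37
Solving the system yields a = 5, b = -3.
So h(x) = 5x - 3.
Check: h(8) = 37. ✓

h(x) = 5x - 3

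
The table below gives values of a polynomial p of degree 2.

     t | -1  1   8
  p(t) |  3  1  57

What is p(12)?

133

Using the Lagrange interpolation formula with nodes -1, 1, 8:
  L_0(t) = (t - 1)(t - 8) / 18
  L_1(t) = (t + 1)(t - 8) / -14
  L_2(t) = (t + 1)(t - 1) / 63
Then p(t) = 3·L_0(t) + 1·L_1(t) + 57·L_2(t).
Expanding and collecting terms gives p(t) = t² - t + 1.
Evaluating at t = 12: p(12) = 133.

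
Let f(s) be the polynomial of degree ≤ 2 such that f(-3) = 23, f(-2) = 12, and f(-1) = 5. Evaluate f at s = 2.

8

Using the Lagrange interpolation formula with nodes -3, -2, -1:
  L_0(s) = (s + 2)(s + 1) / 2
  L_1(s) = (s + 3)(s + 1) / -1
  L_2(s) = (s + 3)(s + 2) / 2
Then f(s) = 23·L_0(s) + 12·L_1(s) + 5·L_2(s).
Expanding and collecting terms gives f(s) = 2s^2 - s + 2.
Evaluating at s = 2: f(2) = 8.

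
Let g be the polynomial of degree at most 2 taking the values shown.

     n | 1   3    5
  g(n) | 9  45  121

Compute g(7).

Write g(n) = an^2 + bn + c. Substituting each data point gives a linear system:
  a + b + c = 9
  9a + 3b + c = 45
  25a + 5b + c = 121
Solving the system yields a = 5, b = -2, c = 6.
So g(n) = 5n^2 - 2n + 6.
Then g(7) = 237.

237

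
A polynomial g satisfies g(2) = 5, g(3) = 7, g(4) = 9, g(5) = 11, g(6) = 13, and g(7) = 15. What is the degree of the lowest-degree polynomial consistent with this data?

Forward differences of the values at t = 2, 3, 4, 5, 6, 7:
  g  : 5  7  9  11  13  15
  Δ  : 2  2  2  2  2
  Δ^2: 0  0  0  0
  Δ^3: 0  0  0
  Δ^4: 0  0
  Δ^5: 0
The first differences are constant (2) and nonzero, while all higher differences vanish, so the minimal degree is 1.

1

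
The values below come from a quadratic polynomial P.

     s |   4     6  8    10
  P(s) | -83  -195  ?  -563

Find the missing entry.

-355

The 3 known points determine the degree-2 polynomial uniquely.
Write P(s) = as^2 + bs + c. Substituting each data point gives a linear system:
  16a + 4b + c = -83
  36a + 6b + c = -195
  100a + 10b + c = -563
Solving the system yields a = -6, b = 4, c = -3.
So P(s) = -6s^2 + 4s - 3.
Then P(8) = -355.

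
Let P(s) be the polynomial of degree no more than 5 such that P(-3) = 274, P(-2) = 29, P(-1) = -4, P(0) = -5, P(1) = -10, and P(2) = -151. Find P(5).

-9190

Using the Lagrange interpolation formula with nodes -3, -2, -1, 0, 1, 2:
  L_0(s) = (s + 2)(s + 1)s(s - 1)(s - 2) / -120
  L_1(s) = (s + 3)(s + 1)s(s - 1)(s - 2) / 24
  L_2(s) = (s + 3)(s + 2)s(s - 1)(s - 2) / -12
  L_3(s) = (s + 3)(s + 2)(s + 1)(s - 1)(s - 2) / 12
  L_4(s) = (s + 3)(s + 2)(s + 1)s(s - 2) / -24
  L_5(s) = (s + 3)(s + 2)(s + 1)s(s - 1) / 120
Then P(s) = 274·L_0(s) + 29·L_1(s) - 4·L_2(s) - 5·L_3(s) - 10·L_4(s) - 151·L_5(s).
Expanding and collecting terms gives P(s) = -2s^5 - 4s^4 - 4s^3 + 2s^2 + 3s - 5.
Evaluating at s = 5: P(5) = -9190.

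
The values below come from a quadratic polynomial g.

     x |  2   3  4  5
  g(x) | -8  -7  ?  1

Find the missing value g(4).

The 3 known points determine the degree-2 polynomial uniquely.
Write g(x) = ax^2 + bx + c. Substituting each data point gives a linear system:
  4a + 2b + c = -8
  9a + 3b + c = -7
  25a + 5b + c = 1
Solving the system yields a = 1, b = -4, c = -4.
So g(x) = x² - 4x - 4.
Then g(4) = -4.

-4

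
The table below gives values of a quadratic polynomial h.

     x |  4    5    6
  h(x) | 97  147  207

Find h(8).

357

Forward differences of the values at x = 4, 5, 6:
  h  : 97  147  207
  Δ  : 50  60
  Δ^2: 10
The second differences are constant, confirming degree 2.
Interpolating (Newton forward form) and evaluating at x = 8 gives h(8) = 357.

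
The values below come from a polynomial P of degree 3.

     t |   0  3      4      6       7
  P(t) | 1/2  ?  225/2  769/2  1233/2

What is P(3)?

The 4 known points determine the degree-3 polynomial uniquely.
Write P(t) = at^3 + bt^2 + ct + d. Substituting each data point gives a linear system:
  d = 1/2
  64a + 16b + 4c + d = 225/2
  216a + 36b + 6c + d = 769/2
  343a + 49b + 7c + d = 1233/2
Solving the system yields a = 2, b = -2, c = 4, d = 1/2.
So P(t) = 2t³ - 2t² + 4t + 1/2.
Then P(3) = 97/2.

97/2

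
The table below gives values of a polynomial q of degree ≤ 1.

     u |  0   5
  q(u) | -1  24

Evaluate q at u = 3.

Using the Lagrange interpolation formula with nodes 0, 5:
  L_0(u) = (u - 5) / -5
  L_1(u) = u / 5
Then q(u) = -1·L_0(u) + 24·L_1(u).
Expanding and collecting terms gives q(u) = 5u - 1.
Evaluating at u = 3: q(3) = 14.

14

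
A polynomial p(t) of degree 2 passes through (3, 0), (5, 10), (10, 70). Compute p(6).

Using the Lagrange interpolation formula with nodes 3, 5, 10:
  L_0(t) = (t - 5)(t - 10) / 14
  L_1(t) = (t - 3)(t - 10) / -10
  L_2(t) = (t - 3)(t - 5) / 35
Then p(t) = 0·L_0(t) + 10·L_1(t) + 70·L_2(t).
Expanding and collecting terms gives p(t) = t^2 - 3t.
Evaluating at t = 6: p(6) = 18.

18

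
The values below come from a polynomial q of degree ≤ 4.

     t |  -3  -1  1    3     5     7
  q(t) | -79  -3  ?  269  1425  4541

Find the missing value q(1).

17

The 5 known points determine the degree-4 polynomial uniquely.
Write q(t) = at^4 + bt^3 + ct^2 + dt + e. Substituting each data point gives a linear system:
  81a - 27b + 9c - 3d + e = -79
  a - b + c - d + e = -3
  81a + 27b + 9c + 3d + e = 269
  625a + 125b + 25c + 5d + e = 1425
  2401a + 343b + 49c + 7d + e = 4541
Solving the system yields a = 1, b = 6, c = 1, d = 4, e = 5.
So q(t) = t⁴ + 6t³ + t² + 4t + 5.
Then q(1) = 17.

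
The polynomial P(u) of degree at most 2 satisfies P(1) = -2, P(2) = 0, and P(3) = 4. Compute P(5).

18

Forward differences of the values at u = 1, 2, 3:
  P  : -2  0  4
  Δ  : 2  4
  Δ^2: 2
The second differences are constant, confirming degree 2.
Interpolating (Newton forward form) and evaluating at u = 5 gives P(5) = 18.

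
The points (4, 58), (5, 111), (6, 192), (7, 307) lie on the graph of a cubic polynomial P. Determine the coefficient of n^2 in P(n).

-1

Write P(n) = an^3 + bn^2 + cn + d. Substituting each data point gives a linear system:
  64a + 16b + 4c + d = 58
  125a + 25b + 5c + d = 111
  216a + 36b + 6c + d = 192
  343a + 49b + 7c + d = 307
Solving the system yields a = 1, b = -1, c = 1, d = 6.
So P(n) = n^3 - n^2 + n + 6.
The coefficient of n^2 is -1.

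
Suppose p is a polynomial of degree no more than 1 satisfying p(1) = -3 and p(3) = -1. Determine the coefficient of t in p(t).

1

Write p(t) = at + b. Substituting each data point gives a linear system:
  a + b = -3
  3a + b = -1
Solving the system yields a = 1, b = -4.
So p(t) = t - 4.
The leading coefficient is 1.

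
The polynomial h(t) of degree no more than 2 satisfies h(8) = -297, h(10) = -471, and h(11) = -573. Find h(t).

Write h(t) = at^2 + bt + c. Substituting each data point gives a linear system:
  64a + 8b + c = -297
  100a + 10b + c = -471
  121a + 11b + c = -573
Solving the system yields a = -5, b = 3, c = -1.
So h(t) = -5t^2 + 3t - 1.
Check: h(11) = -573. ✓

h(t) = -5t^2 + 3t - 1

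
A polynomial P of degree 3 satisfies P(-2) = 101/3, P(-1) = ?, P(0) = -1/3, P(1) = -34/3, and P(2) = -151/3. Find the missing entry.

On equispaced nodes a degree-3 polynomial has vanishing fourth forward difference, so
  P(-2) - 4·P(-1) + 6·P(0) - 4·P(1) + P(2) = 0.
Substituting the known values and solving for P(-1):
  -4·P(-1) = -80/3
  P(-1) = 20/3.

20/3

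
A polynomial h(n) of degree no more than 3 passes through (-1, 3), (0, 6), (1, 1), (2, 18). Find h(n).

h(n) = 5n^3 - 4n^2 - 6n + 6

Write h(n) = an^3 + bn^2 + cn + d. Substituting each data point gives a linear system:
  -a + b - c + d = 3
  d = 6
  a + b + c + d = 1
  8a + 4b + 2c + d = 18
Solving the system yields a = 5, b = -4, c = -6, d = 6.
So h(n) = 5n³ - 4n² - 6n + 6.
Check: h(0) = 6. ✓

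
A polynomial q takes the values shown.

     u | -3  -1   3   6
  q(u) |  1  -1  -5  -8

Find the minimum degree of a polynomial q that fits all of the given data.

1

Divided differences on the nodes -3, -1, 3, 6:
  order 0: 1  -1  -5  -8
  order 1: -1  -1  -1
  order 2: 0  0
  order 3: 0
The order-1 divided differences are all -1 (nonzero) and every higher order vanishes, so the data lies on a polynomial of degree exactly 1.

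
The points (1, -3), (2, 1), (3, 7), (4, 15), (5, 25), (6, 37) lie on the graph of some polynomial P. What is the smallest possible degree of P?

Forward differences of the values at s = 1, 2, 3, 4, 5, 6:
  P  : -3  1  7  15  25  37
  Δ  : 4  6  8  10  12
  Δ^2: 2  2  2  2
  Δ^3: 0  0  0
  Δ^4: 0  0
  Δ^5: 0
The second differences are constant (2) and nonzero, while all higher differences vanish, so the minimal degree is 2.

2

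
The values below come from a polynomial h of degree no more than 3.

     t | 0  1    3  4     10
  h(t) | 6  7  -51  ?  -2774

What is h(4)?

-146

The 4 known points determine the degree-3 polynomial uniquely.
Write h(t) = at^3 + bt^2 + ct + d. Substituting each data point gives a linear system:
  d = 6
  a + b + c + d = 7
  27a + 9b + 3c + d = -51
  1000a + 100b + 10c + d = -2774
Solving the system yields a = -3, b = 2, c = 2, d = 6.
So h(t) = -3t^3 + 2t^2 + 2t + 6.
Then h(4) = -146.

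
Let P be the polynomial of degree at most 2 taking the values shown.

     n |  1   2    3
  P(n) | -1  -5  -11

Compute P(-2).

Forward differences of the values at n = 1, 2, 3:
  P  : -1  -5  -11
  Δ  : -4  -6
  Δ^2: -2
The second differences are constant, confirming degree 2.
Interpolating (Newton forward form) and evaluating at n = -2 gives P(-2) = -1.

-1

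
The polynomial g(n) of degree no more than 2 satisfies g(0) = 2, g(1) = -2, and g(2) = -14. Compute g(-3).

Forward differences of the values at n = 0, 1, 2:
  g  : 2  -2  -14
  Δ  : -4  -12
  Δ^2: -8
The second differences are constant, confirming degree 2.
Interpolating (Newton forward form) and evaluating at n = -3 gives g(-3) = -34.

-34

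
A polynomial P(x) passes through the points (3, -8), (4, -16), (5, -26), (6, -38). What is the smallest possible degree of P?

2

Forward differences of the values at x = 3, 4, 5, 6:
  P  : -8  -16  -26  -38
  Δ  : -8  -10  -12
  Δ^2: -2  -2
  Δ^3: 0
The second differences are constant (-2) and nonzero, while all higher differences vanish, so the minimal degree is 2.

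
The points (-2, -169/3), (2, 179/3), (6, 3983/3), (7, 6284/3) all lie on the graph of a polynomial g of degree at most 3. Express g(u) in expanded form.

g(u) = 6u^3 + 5u + 5/3

Write g(u) = au^3 + bu^2 + cu + d. Substituting each data point gives a linear system:
  -8a + 4b - 2c + d = -169/3
  8a + 4b + 2c + d = 179/3
  216a + 36b + 6c + d = 3983/3
  343a + 49b + 7c + d = 6284/3
Solving the system yields a = 6, b = 0, c = 5, d = 5/3.
So g(u) = 6u³ + 5u + 5/3.
Check: g(6) = 3983/3. ✓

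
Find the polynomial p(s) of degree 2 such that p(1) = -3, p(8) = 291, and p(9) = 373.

p(s) = 5s^2 - 3s - 5

Using the Lagrange interpolation formula with nodes 1, 8, 9:
  L_0(s) = (s - 8)(s - 9) / 56
  L_1(s) = (s - 1)(s - 9) / -7
  L_2(s) = (s - 1)(s - 8) / 8
Then p(s) = -3·L_0(s) + 291·L_1(s) + 373·L_2(s).
Expanding and collecting terms gives p(s) = 5s² - 3s - 5.
Check: p(1) = -3. ✓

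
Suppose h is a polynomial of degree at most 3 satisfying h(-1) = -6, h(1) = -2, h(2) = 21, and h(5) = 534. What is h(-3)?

Write h(u) = au^3 + bu^2 + cu + d. Substituting each data point gives a linear system:
  -a + b - c + d = -6
  a + b + c + d = -2
  8a + 4b + 2c + d = 21
  125a + 25b + 5c + d = 534
Solving the system yields a = 5, b = -3, c = -3, d = -1.
So h(u) = 5u^3 - 3u^2 - 3u - 1.
Then h(-3) = -154.

-154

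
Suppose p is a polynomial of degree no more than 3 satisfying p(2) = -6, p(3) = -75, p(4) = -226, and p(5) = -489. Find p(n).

Write p(n) = an^3 + bn^2 + cn + d. Substituting each data point gives a linear system:
  8a + 4b + 2c + d = -6
  27a + 9b + 3c + d = -75
  64a + 16b + 4c + d = -226
  125a + 25b + 5c + d = -489
Solving the system yields a = -5, b = 4, c = 6, d = 6.
So p(n) = -5n³ + 4n² + 6n + 6.
Check: p(4) = -226. ✓

p(n) = -5n^3 + 4n^2 + 6n + 6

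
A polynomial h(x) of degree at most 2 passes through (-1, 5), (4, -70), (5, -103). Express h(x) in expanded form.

Using the Lagrange interpolation formula with nodes -1, 4, 5:
  L_0(x) = (x - 4)(x - 5) / 30
  L_1(x) = (x + 1)(x - 5) / -5
  L_2(x) = (x + 1)(x - 4) / 6
Then h(x) = 5·L_0(x) - 70·L_1(x) - 103·L_2(x).
Expanding and collecting terms gives h(x) = -3x^2 - 6x + 2.
Check: h(4) = -70. ✓

h(x) = -3x^2 - 6x + 2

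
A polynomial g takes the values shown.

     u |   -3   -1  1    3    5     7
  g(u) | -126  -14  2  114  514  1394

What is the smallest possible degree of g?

3

Forward differences of the values at u = -3, -1, 1, 3, 5, 7:
  g  : -126  -14  2  114  514  1394
  Δ  : 112  16  112  400  880
  Δ^2: -96  96  288  480
  Δ^3: 192  192  192
  Δ^4: 0  0
  Δ^5: 0
The third differences are constant (192) and nonzero, while all higher differences vanish, so the minimal degree is 3.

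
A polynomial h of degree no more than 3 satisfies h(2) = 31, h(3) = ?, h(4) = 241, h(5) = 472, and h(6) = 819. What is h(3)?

On equispaced nodes a degree-3 polynomial has vanishing fourth forward difference, so
  h(2) - 4·h(3) + 6·h(4) - 4·h(5) + h(6) = 0.
Substituting the known values and solving for h(3):
  -4·h(3) = -408
  h(3) = 102.

102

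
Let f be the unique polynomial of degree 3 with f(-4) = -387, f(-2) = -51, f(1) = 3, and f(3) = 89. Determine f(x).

Write f(x) = ax^3 + bx^2 + cx + d. Substituting each data point gives a linear system:
  -64a + 16b - 4c + d = -387
  -8a + 4b - 2c + d = -51
  a + b + c + d = 3
  27a + 9b + 3c + d = 89
Solving the system yields a = 5, b = -5, c = -2, d = 5.
So f(x) = 5x³ - 5x² - 2x + 5.
Check: f(3) = 89. ✓

f(x) = 5x^3 - 5x^2 - 2x + 5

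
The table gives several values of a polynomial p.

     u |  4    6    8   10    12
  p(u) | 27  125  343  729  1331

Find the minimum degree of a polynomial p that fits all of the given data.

Forward differences of the values at u = 4, 6, 8, 10, 12:
  p  : 27  125  343  729  1331
  Δ  : 98  218  386  602
  Δ^2: 120  168  216
  Δ^3: 48  48
  Δ^4: 0
The third differences are constant (48) and nonzero, while all higher differences vanish, so the minimal degree is 3.

3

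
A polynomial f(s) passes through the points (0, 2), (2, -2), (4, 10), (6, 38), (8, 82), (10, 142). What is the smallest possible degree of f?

Forward differences of the values at s = 0, 2, 4, 6, 8, 10:
  f  : 2  -2  10  38  82  142
  Δ  : -4  12  28  44  60
  Δ^2: 16  16  16  16
  Δ^3: 0  0  0
  Δ^4: 0  0
  Δ^5: 0
The second differences are constant (16) and nonzero, while all higher differences vanish, so the minimal degree is 2.

2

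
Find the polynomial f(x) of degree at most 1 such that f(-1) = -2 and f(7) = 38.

f(x) = 5x + 3

Write f(x) = ax + b. Substituting each data point gives a linear system:
  -a + b = -2
  7a + b = 38
Solving the system yields a = 5, b = 3.
So f(x) = 5x + 3.
Check: f(-1) = -2. ✓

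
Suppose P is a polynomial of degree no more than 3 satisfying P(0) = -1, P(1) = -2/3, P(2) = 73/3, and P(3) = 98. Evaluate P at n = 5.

1462/3

Write P(n) = an^3 + bn^2 + cn + d. Substituting each data point gives a linear system:
  d = -1
  a + b + c + d = -2/3
  8a + 4b + 2c + d = 73/3
  27a + 9b + 3c + d = 98
Solving the system yields a = 4, b = 1/3, c = -4, d = -1.
So P(n) = 4n³ + (1/3)n² - 4n - 1.
Then P(5) = 1462/3.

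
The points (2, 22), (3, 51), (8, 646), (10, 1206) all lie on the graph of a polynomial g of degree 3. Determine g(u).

Write g(u) = au^3 + bu^2 + cu + d. Substituting each data point gives a linear system:
  8a + 4b + 2c + d = 22
  27a + 9b + 3c + d = 51
  512a + 64b + 8c + d = 646
  1000a + 100b + 10c + d = 1206
Solving the system yields a = 1, b = 2, c = 0, d = 6.
So g(u) = u^3 + 2u^2 + 6.
Check: g(3) = 51. ✓

g(u) = u^3 + 2u^2 + 6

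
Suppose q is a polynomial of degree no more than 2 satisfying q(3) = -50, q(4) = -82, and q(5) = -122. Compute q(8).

-290

Forward differences of the values at n = 3, 4, 5:
  q  : -50  -82  -122
  Δ  : -32  -40
  Δ^2: -8
The second differences are constant, confirming degree 2.
Interpolating (Newton forward form) and evaluating at n = 8 gives q(8) = -290.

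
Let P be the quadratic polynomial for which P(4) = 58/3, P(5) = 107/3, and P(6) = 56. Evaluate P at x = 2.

Write P(x) = ax^2 + bx + c. Substituting each data point gives a linear system:
  16a + 4b + c = 58/3
  25a + 5b + c = 107/3
  36a + 6b + c = 56
Solving the system yields a = 2, b = -5/3, c = -6.
So P(x) = 2x^2 - (5/3)x - 6.
Then P(2) = -4/3.

-4/3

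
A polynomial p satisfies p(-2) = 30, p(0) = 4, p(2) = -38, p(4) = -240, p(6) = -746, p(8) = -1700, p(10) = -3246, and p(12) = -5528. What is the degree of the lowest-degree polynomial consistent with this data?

3

Forward differences of the values at u = -2, 0, 2, 4, 6, 8, 10, 12:
  p  : 30  4  -38  -240  -746  -1700  -3246  -5528
  Δ  : -26  -42  -202  -506  -954  -1546  -2282
  Δ^2: -16  -160  -304  -448  -592  -736
  Δ^3: -144  -144  -144  -144  -144
  Δ^4: 0  0  0  0
  Δ^5: 0  0  0
  Δ^6: 0  0
  Δ^7: 0
The third differences are constant (-144) and nonzero, while all higher differences vanish, so the minimal degree is 3.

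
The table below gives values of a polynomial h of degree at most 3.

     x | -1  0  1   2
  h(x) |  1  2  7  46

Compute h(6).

1142

Write h(x) = ax^3 + bx^2 + cx + d. Substituting each data point gives a linear system:
  -a + b - c + d = 1
  d = 2
  a + b + c + d = 7
  8a + 4b + 2c + d = 46
Solving the system yields a = 5, b = 2, c = -2, d = 2.
So h(x) = 5x^3 + 2x^2 - 2x + 2.
Then h(6) = 1142.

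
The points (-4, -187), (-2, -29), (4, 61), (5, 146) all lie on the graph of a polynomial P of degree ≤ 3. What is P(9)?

Write P(x) = ax^3 + bx^2 + cx + d. Substituting each data point gives a linear system:
  -64a + 16b - 4c + d = -187
  -8a + 4b - 2c + d = -29
  64a + 16b + 4c + d = 61
  125a + 25b + 5c + d = 146
Solving the system yields a = 2, b = -4, c = -1, d = 1.
So P(x) = 2x^3 - 4x^2 - x + 1.
Then P(9) = 1126.

1126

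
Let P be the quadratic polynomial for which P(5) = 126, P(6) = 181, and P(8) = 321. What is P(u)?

P(u) = 5u^2 + 1

Using the Lagrange interpolation formula with nodes 5, 6, 8:
  L_0(u) = (u - 6)(u - 8) / 3
  L_1(u) = (u - 5)(u - 8) / -2
  L_2(u) = (u - 5)(u - 6) / 6
Then P(u) = 126·L_0(u) + 181·L_1(u) + 321·L_2(u).
Expanding and collecting terms gives P(u) = 5u² + 1.
Check: P(8) = 321. ✓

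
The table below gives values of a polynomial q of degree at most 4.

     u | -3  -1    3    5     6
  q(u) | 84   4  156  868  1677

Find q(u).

q(u) = u^4 + u^3 + 4u^2 + 3u + 3

Write q(u) = au^4 + bu^3 + cu^2 + du + e. Substituting each data point gives a linear system:
  81a - 27b + 9c - 3d + e = 84
  a - b + c - d + e = 4
  81a + 27b + 9c + 3d + e = 156
  625a + 125b + 25c + 5d + e = 868
  1296a + 216b + 36c + 6d + e = 1677
Solving the system yields a = 1, b = 1, c = 4, d = 3, e = 3.
So q(u) = u^4 + u^3 + 4u^2 + 3u + 3.
Check: q(3) = 156. ✓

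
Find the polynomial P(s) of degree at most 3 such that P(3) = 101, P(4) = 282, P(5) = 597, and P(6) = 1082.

P(s) = 6s^3 - 5s^2 - 6s + 2

Write P(s) = as^3 + bs^2 + cs + d. Substituting each data point gives a linear system:
  27a + 9b + 3c + d = 101
  64a + 16b + 4c + d = 282
  125a + 25b + 5c + d = 597
  216a + 36b + 6c + d = 1082
Solving the system yields a = 6, b = -5, c = -6, d = 2.
So P(s) = 6s^3 - 5s^2 - 6s + 2.
Check: P(6) = 1082. ✓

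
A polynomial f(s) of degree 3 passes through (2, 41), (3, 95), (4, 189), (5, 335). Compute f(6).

545

Forward differences of the values at s = 2, 3, 4, 5:
  f  : 41  95  189  335
  Δ  : 54  94  146
  Δ^2: 40  52
  Δ^3: 12
The third differences are constant, confirming degree 3.
Interpolating (Newton forward form) and evaluating at s = 6 gives f(6) = 545.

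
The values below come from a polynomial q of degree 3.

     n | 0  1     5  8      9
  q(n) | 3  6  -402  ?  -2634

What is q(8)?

-1821

The 4 known points determine the degree-3 polynomial uniquely.
Write q(n) = an^3 + bn^2 + cn + d. Substituting each data point gives a linear system:
  d = 3
  a + b + c + d = 6
  125a + 25b + 5c + d = -402
  729a + 81b + 9c + d = -2634
Solving the system yields a = -4, b = 3, c = 4, d = 3.
So q(n) = -4n^3 + 3n^2 + 4n + 3.
Then q(8) = -1821.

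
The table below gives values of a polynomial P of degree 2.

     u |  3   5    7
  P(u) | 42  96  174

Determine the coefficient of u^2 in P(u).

Write P(u) = au^2 + bu + c. Substituting each data point gives a linear system:
  9a + 3b + c = 42
  25a + 5b + c = 96
  49a + 7b + c = 174
Solving the system yields a = 3, b = 3, c = 6.
So P(u) = 3u^2 + 3u + 6.
The leading coefficient is 3.

3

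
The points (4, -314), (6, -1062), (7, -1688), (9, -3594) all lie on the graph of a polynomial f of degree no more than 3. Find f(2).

Write f(n) = an^3 + bn^2 + cn + d. Substituting each data point gives a linear system:
  64a + 16b + 4c + d = -314
  216a + 36b + 6c + d = -1062
  343a + 49b + 7c + d = -1688
  729a + 81b + 9c + d = -3594
Solving the system yields a = -5, b = 1, c = -4, d = 6.
So f(n) = -5n^3 + n^2 - 4n + 6.
Then f(2) = -38.

-38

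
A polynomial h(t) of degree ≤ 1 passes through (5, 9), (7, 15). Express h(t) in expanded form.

Using the Lagrange interpolation formula with nodes 5, 7:
  L_0(t) = (t - 7) / -2
  L_1(t) = (t - 5) / 2
Then h(t) = 9·L_0(t) + 15·L_1(t).
Expanding and collecting terms gives h(t) = 3t - 6.
Check: h(5) = 9. ✓

h(t) = 3t - 6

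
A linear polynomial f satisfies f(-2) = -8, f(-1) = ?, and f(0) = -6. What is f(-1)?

On equispaced nodes a degree-1 polynomial has vanishing second forward difference, so
  f(-2) - 2·f(-1) + f(0) = 0.
Substituting the known values and solving for f(-1):
  -2·f(-1) = 14
  f(-1) = -7.

-7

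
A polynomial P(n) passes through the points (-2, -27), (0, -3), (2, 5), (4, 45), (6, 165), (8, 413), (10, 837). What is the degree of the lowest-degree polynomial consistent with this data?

Forward differences of the values at n = -2, 0, 2, 4, 6, 8, 10:
  P  : -27  -3  5  45  165  413  837
  Δ  : 24  8  40  120  248  424
  Δ^2: -16  32  80  128  176
  Δ^3: 48  48  48  48
  Δ^4: 0  0  0
  Δ^5: 0  0
  Δ^6: 0
The third differences are constant (48) and nonzero, while all higher differences vanish, so the minimal degree is 3.

3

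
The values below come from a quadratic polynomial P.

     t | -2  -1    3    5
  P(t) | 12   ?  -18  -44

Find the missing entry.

The 3 known points determine the degree-2 polynomial uniquely.
Write P(t) = at^2 + bt + c. Substituting each data point gives a linear system:
  4a - 2b + c = 12
  9a + 3b + c = -18
  25a + 5b + c = -44
Solving the system yields a = -1, b = -5, c = 6.
So P(t) = -t² - 5t + 6.
Then P(-1) = 10.

10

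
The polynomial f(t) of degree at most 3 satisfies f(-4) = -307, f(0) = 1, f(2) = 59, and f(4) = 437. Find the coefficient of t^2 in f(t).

Write f(t) = at^3 + bt^2 + ct + d. Substituting each data point gives a linear system:
  -64a + 16b - 4c + d = -307
  d = 1
  8a + 4b + 2c + d = 59
  64a + 16b + 4c + d = 437
Solving the system yields a = 6, b = 4, c = -3, d = 1.
So f(t) = 6t³ + 4t² - 3t + 1.
The coefficient of t^2 is 4.

4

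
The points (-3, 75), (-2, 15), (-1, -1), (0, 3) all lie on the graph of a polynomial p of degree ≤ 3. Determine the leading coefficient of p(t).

Write p(t) = at^3 + bt^2 + ct + d. Substituting each data point gives a linear system:
  -27a + 9b - 3c + d = 75
  -8a + 4b - 2c + d = 15
  -a + b - c + d = -1
  d = 3
Solving the system yields a = -4, b = -2, c = 6, d = 3.
So p(t) = -4t³ - 2t² + 6t + 3.
The leading coefficient is -4.

-4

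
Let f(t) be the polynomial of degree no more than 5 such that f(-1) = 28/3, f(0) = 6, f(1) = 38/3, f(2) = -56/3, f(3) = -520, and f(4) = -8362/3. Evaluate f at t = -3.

Forward differences of the values at t = -1, 0, 1, 2, 3, 4:
  f  : 28/3  6  38/3  -56/3  -520  -8362/3
  Δ  : -10/3  20/3  -94/3  -1504/3  -6802/3
  Δ^2: 10  -38  -470  -1766
  Δ^3: -48  -432  -1296
  Δ^4: -384  -864
  Δ^5: -480
The fifth differences are constant, confirming degree 5.
Interpolating (Newton forward form) and evaluating at t = -3 gives f(-3) = 1198.

1198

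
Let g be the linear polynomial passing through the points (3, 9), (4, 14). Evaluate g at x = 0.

Using the Lagrange interpolation formula with nodes 3, 4:
  L_0(x) = (x - 4) / -1
  L_1(x) = (x - 3) / 1
Then g(x) = 9·L_0(x) + 14·L_1(x).
Expanding and collecting terms gives g(x) = 5x - 6.
Evaluating at x = 0: g(0) = -6.

-6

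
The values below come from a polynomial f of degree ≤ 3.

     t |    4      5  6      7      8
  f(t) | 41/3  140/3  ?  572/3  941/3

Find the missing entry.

The 4 known points determine the degree-3 polynomial uniquely.
Write f(t) = at^3 + bt^2 + ct + d. Substituting each data point gives a linear system:
  64a + 16b + 4c + d = 41/3
  125a + 25b + 5c + d = 140/3
  343a + 49b + 7c + d = 572/3
  512a + 64b + 8c + d = 941/3
Solving the system yields a = 1, b = -3, c = -1, d = 5/3.
So f(t) = t³ - 3t² - t + 5/3.
Then f(6) = 311/3.

311/3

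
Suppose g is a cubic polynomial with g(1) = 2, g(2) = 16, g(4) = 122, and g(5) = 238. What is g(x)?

Write g(x) = ax^3 + bx^2 + cx + d. Substituting each data point gives a linear system:
  a + b + c + d = 2
  8a + 4b + 2c + d = 16
  64a + 16b + 4c + d = 122
  125a + 25b + 5c + d = 238
Solving the system yields a = 2, b = -1, c = 3, d = -2.
So g(x) = 2x^3 - x^2 + 3x - 2.
Check: g(4) = 122. ✓

g(x) = 2x^3 - x^2 + 3x - 2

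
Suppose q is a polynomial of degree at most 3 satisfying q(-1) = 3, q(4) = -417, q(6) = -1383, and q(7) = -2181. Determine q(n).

Using the Lagrange interpolation formula with nodes -1, 4, 6, 7:
  L_0(n) = (n - 4)(n - 6)(n - 7) / -280
  L_1(n) = (n + 1)(n - 6)(n - 7) / 30
  L_2(n) = (n + 1)(n - 4)(n - 7) / -14
  L_3(n) = (n + 1)(n - 4)(n - 6) / 24
Then q(n) = 3·L_0(n) - 417·L_1(n) - 1383·L_2(n) - 2181·L_3(n).
Expanding and collecting terms gives q(n) = -6n^3 - 3n^2 + 3n + 3.
Check: q(7) = -2181. ✓

q(n) = -6n^3 - 3n^2 + 3n + 3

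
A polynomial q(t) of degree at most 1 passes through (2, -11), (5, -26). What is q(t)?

Write q(t) = at + b. Substituting each data point gives a linear system:
  2a + b = -11
  5a + b = -26
Solving the system yields a = -5, b = -1.
So q(t) = -5t - 1.
Check: q(5) = -26. ✓

q(t) = -5t - 1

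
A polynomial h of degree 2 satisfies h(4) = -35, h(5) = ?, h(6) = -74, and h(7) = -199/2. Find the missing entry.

The 3 known points determine the degree-2 polynomial uniquely.
Write h(s) = as^2 + bs + c. Substituting each data point gives a linear system:
  16a + 4b + c = -35
  36a + 6b + c = -74
  49a + 7b + c = -199/2
Solving the system yields a = -2, b = 1/2, c = -5.
So h(s) = -2s² + (1/2)s - 5.
Then h(5) = -105/2.

-105/2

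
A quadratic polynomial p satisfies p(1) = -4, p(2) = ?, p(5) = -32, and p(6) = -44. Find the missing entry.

-8

The 3 known points determine the degree-2 polynomial uniquely.
Write p(u) = au^2 + bu + c. Substituting each data point gives a linear system:
  a + b + c = -4
  25a + 5b + c = -32
  36a + 6b + c = -44
Solving the system yields a = -1, b = -1, c = -2.
So p(u) = -u^2 - u - 2.
Then p(2) = -8.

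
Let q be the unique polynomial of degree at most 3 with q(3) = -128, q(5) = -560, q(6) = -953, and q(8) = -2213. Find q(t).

Write q(t) = at^3 + bt^2 + ct + d. Substituting each data point gives a linear system:
  27a + 9b + 3c + d = -128
  125a + 25b + 5c + d = -560
  216a + 36b + 6c + d = -953
  512a + 64b + 8c + d = -2213
Solving the system yields a = -4, b = -3, c = 4, d = -5.
So q(t) = -4t³ - 3t² + 4t - 5.
Check: q(5) = -560. ✓

q(t) = -4t^3 - 3t^2 + 4t - 5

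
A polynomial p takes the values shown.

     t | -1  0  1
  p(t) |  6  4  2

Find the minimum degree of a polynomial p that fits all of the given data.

Forward differences of the values at t = -1, 0, 1:
  p  : 6  4  2
  Δ  : -2  -2
  Δ^2: 0
The first differences are constant (-2) and nonzero, while all higher differences vanish, so the minimal degree is 1.

1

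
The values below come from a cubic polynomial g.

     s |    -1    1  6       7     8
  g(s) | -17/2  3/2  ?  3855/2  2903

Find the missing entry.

The 4 known points determine the degree-3 polynomial uniquely.
Write g(s) = as^3 + bs^2 + cs + d. Substituting each data point gives a linear system:
  -a + b - c + d = -17/2
  a + b + c + d = 3/2
  343a + 49b + 7c + d = 3855/2
  512a + 64b + 8c + d = 2903
Solving the system yields a = 6, b = -5/2, c = -1, d = -1.
So g(s) = 6s^3 - (5/2)s^2 - s - 1.
Then g(6) = 1199.

1199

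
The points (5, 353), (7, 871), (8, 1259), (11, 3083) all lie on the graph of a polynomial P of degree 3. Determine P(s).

Write P(s) = as^3 + bs^2 + cs + d. Substituting each data point gives a linear system:
  125a + 25b + 5c + d = 353
  343a + 49b + 7c + d = 871
  512a + 64b + 8c + d = 1259
  1331a + 121b + 11c + d = 3083
Solving the system yields a = 2, b = 3, c = 5, d = 3.
So P(s) = 2s^3 + 3s^2 + 5s + 3.
Check: P(11) = 3083. ✓

P(s) = 2s^3 + 3s^2 + 5s + 3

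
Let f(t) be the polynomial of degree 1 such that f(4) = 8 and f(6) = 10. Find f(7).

Using the Lagrange interpolation formula with nodes 4, 6:
  L_0(t) = (t - 6) / -2
  L_1(t) = (t - 4) / 2
Then f(t) = 8·L_0(t) + 10·L_1(t).
Expanding and collecting terms gives f(t) = t + 4.
Evaluating at t = 7: f(7) = 11.

11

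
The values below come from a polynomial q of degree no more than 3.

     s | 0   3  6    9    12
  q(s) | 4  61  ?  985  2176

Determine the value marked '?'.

The 4 known points determine the degree-3 polynomial uniquely.
Write q(s) = as^3 + bs^2 + cs + d. Substituting each data point gives a linear system:
  d = 4
  27a + 9b + 3c + d = 61
  729a + 81b + 9c + d = 985
  1728a + 144b + 12c + d = 2176
Solving the system yields a = 1, b = 3, c = 1, d = 4.
So q(s) = s^3 + 3s^2 + s + 4.
Then q(6) = 334.

334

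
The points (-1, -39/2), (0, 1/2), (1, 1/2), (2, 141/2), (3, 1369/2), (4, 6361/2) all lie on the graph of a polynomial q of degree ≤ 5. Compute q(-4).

-10839/2

Forward differences of the values at n = -1, 0, 1, 2, 3, 4:
  q  : -39/2  1/2  1/2  141/2  1369/2  6361/2
  Δ  : 20  0  70  614  2496
  Δ^2: -20  70  544  1882
  Δ^3: 90  474  1338
  Δ^4: 384  864
  Δ^5: 480
The fifth differences are constant, confirming degree 5.
Interpolating (Newton forward form) and evaluating at n = -4 gives q(-4) = -10839/2.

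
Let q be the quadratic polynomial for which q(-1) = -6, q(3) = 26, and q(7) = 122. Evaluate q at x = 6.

Using the Lagrange interpolation formula with nodes -1, 3, 7:
  L_0(x) = (x - 3)(x - 7) / 32
  L_1(x) = (x + 1)(x - 7) / -16
  L_2(x) = (x + 1)(x - 3) / 32
Then q(x) = -6·L_0(x) + 26·L_1(x) + 122·L_2(x).
Expanding and collecting terms gives q(x) = 2x² + 4x - 4.
Evaluating at x = 6: q(6) = 92.

92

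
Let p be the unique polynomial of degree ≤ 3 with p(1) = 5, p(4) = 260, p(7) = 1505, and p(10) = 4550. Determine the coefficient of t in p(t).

Write p(t) = at^3 + bt^2 + ct + d. Substituting each data point gives a linear system:
  a + b + c + d = 5
  64a + 16b + 4c + d = 260
  343a + 49b + 7c + d = 1505
  1000a + 100b + 10c + d = 4550
Solving the system yields a = 5, b = -5, c = 5, d = 0.
So p(t) = 5t³ - 5t² + 5t.
The coefficient of t is 5.

5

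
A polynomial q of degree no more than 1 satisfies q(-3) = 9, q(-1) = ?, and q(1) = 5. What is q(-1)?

On equispaced nodes a degree-1 polynomial has vanishing second forward difference, so
  q(-3) - 2·q(-1) + q(1) = 0.
Substituting the known values and solving for q(-1):
  -2·q(-1) = -14
  q(-1) = 7.

7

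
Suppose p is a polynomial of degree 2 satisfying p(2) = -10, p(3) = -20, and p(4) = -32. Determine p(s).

Using the Lagrange interpolation formula with nodes 2, 3, 4:
  L_0(s) = (s - 3)(s - 4) / 2
  L_1(s) = (s - 2)(s - 4) / -1
  L_2(s) = (s - 2)(s - 3) / 2
Then p(s) = -10·L_0(s) - 20·L_1(s) - 32·L_2(s).
Expanding and collecting terms gives p(s) = -s² - 5s + 4.
Check: p(3) = -20. ✓

p(s) = -s^2 - 5s + 4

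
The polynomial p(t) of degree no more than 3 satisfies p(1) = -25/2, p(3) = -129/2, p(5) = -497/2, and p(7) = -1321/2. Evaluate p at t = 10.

Using the Lagrange interpolation formula with nodes 1, 3, 5, 7:
  L_0(t) = (t - 3)(t - 5)(t - 7) / -48
  L_1(t) = (t - 1)(t - 5)(t - 7) / 16
  L_2(t) = (t - 1)(t - 3)(t - 7) / -16
  L_3(t) = (t - 1)(t - 3)(t - 5) / 48
Then p(t) = -25/2·L_0(t) - 129/2·L_1(t) - 497/2·L_2(t) - 1321/2·L_3(t).
Expanding and collecting terms gives p(t) = -2t^3 + (3/2)t^2 - 6t - 6.
Evaluating at t = 10: p(10) = -1916.

-1916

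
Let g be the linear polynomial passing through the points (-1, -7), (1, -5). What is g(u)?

g(u) = u - 6

Using the Lagrange interpolation formula with nodes -1, 1:
  L_0(u) = (u - 1) / -2
  L_1(u) = (u + 1) / 2
Then g(u) = -7·L_0(u) - 5·L_1(u).
Expanding and collecting terms gives g(u) = u - 6.
Check: g(-1) = -7. ✓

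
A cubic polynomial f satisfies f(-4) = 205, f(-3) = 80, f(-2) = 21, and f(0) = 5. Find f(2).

Using the Lagrange interpolation formula with nodes -4, -3, -2, 0:
  L_0(t) = (t + 3)(t + 2)t / -8
  L_1(t) = (t + 4)(t + 2)t / 3
  L_2(t) = (t + 4)(t + 3)t / -4
  L_3(t) = (t + 4)(t + 3)(t + 2) / 24
Then f(t) = 205·L_0(t) + 80·L_1(t) + 21·L_2(t) + 5·L_3(t).
Expanding and collecting terms gives f(t) = -4t^3 - 3t^2 + 2t + 5.
Evaluating at t = 2: f(2) = -35.

-35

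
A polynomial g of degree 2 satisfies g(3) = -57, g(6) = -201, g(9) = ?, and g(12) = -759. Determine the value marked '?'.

The 3 known points determine the degree-2 polynomial uniquely.
Write g(s) = as^2 + bs + c. Substituting each data point gives a linear system:
  9a + 3b + c = -57
  36a + 6b + c = -201
  144a + 12b + c = -759
Solving the system yields a = -5, b = -3, c = -3.
So g(s) = -5s^2 - 3s - 3.
Then g(9) = -435.

-435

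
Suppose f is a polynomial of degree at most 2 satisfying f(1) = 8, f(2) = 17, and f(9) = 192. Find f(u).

Write f(u) = au^2 + bu + c. Substituting each data point gives a linear system:
  a + b + c = 8
  4a + 2b + c = 17
  81a + 9b + c = 192
Solving the system yields a = 2, b = 3, c = 3.
So f(u) = 2u^2 + 3u + 3.
Check: f(1) = 8. ✓

f(u) = 2u^2 + 3u + 3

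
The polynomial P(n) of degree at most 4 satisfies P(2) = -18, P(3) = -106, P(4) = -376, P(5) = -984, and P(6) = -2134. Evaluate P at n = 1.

-4

Write P(n) = an^4 + bn^3 + cn^2 + dn + e. Substituting each data point gives a linear system:
  16a + 8b + 4c + 2d + e = -18
  81a + 27b + 9c + 3d + e = -106
  256a + 64b + 16c + 4d + e = -376
  625a + 125b + 25c + 5d + e = -984
  1296a + 216b + 36c + 6d + e = -2134
Solving the system yields a = -2, b = 2, c = 1, d = -1, e = -4.
So P(n) = -2n^4 + 2n^3 + n^2 - n - 4.
Then P(1) = -4.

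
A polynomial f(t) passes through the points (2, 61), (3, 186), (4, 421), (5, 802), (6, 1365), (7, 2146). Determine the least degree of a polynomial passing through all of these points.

Forward differences of the values at t = 2, 3, 4, 5, 6, 7:
  f  : 61  186  421  802  1365  2146
  Δ  : 125  235  381  563  781
  Δ^2: 110  146  182  218
  Δ^3: 36  36  36
  Δ^4: 0  0
  Δ^5: 0
The third differences are constant (36) and nonzero, while all higher differences vanish, so the minimal degree is 3.

3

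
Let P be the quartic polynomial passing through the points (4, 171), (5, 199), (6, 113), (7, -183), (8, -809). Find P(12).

-9853

Using the Lagrange interpolation formula with nodes 4, 5, 6, 7, 8:
  L_0(n) = (n - 5)(n - 6)(n - 7)(n - 8) / 24
  L_1(n) = (n - 4)(n - 6)(n - 7)(n - 8) / -6
  L_2(n) = (n - 4)(n - 5)(n - 7)(n - 8) / 4
  L_3(n) = (n - 4)(n - 5)(n - 6)(n - 8) / -6
  L_4(n) = (n - 4)(n - 5)(n - 6)(n - 7) / 24
Then P(n) = 171·L_0(n) + 199·L_1(n) + 113·L_2(n) - 183·L_3(n) - 809·L_4(n).
Expanding and collecting terms gives P(n) = -n^4 + 6n^3 + 4n^2 - 5n - 1.
Evaluating at n = 12: P(12) = -9853.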